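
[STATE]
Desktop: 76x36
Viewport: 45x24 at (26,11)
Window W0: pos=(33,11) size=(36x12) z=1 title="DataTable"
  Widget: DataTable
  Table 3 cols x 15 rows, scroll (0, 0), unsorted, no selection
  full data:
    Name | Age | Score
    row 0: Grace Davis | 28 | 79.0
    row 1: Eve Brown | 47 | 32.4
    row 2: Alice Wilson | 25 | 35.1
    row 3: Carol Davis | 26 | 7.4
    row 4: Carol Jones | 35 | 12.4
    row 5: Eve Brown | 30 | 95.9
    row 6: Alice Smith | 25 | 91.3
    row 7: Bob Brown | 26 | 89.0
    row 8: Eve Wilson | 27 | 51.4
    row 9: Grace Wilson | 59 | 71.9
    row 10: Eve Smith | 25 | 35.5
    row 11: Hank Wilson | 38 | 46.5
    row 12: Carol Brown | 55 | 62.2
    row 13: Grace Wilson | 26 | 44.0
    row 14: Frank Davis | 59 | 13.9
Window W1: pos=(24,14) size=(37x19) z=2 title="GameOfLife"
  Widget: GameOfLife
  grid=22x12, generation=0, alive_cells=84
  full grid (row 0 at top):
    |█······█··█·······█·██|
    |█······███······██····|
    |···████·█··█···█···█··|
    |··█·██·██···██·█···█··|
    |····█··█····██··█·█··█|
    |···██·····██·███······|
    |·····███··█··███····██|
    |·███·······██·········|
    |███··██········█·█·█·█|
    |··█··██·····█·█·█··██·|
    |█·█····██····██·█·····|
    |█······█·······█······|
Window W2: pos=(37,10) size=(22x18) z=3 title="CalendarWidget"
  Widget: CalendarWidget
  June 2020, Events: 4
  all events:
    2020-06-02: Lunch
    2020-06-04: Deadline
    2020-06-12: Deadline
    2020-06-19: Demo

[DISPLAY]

       ┏━━━┃ CalendarWidget     ┃━━━━━━━━━┓  
       ┃ Da┠────────────────────┨         ┃  
       ┠───┃     June 2020      ┃─────────┨  
━━━━━━━━━━━┃Mo Tu We Th Fr Sa Su┃━┓       ┃  
GameOfLife ┃ 1  2*  3  4*  5  6 ┃ ┃       ┃  
───────────┃ 8  9 10 11 12* 13 1┃─┨       ┃  
en: 0      ┃15 16 17 18 19* 20 2┃ ┃       ┃  
······█··█·┃22 23 24 25 26 27 28┃ ┃       ┃  
······███··┃29 30               ┃ ┃       ┃  
··████·█··█┃                    ┃ ┃       ┃  
·█·██·██···┃                    ┃ ┃       ┃  
···█··█····┃                    ┃ ┃━━━━━━━┛  
··██·····██┃                    ┃ ┃          
····███··█·┃                    ┃ ┃          
███·······█┃                    ┃ ┃          
██··██·····┃                    ┃ ┃          
·█··██·····┗━━━━━━━━━━━━━━━━━━━━┛ ┃          
·█····██····██·█·····             ┃          
······█·······█······             ┃          
                                  ┃          
                                  ┃          
━━━━━━━━━━━━━━━━━━━━━━━━━━━━━━━━━━┛          
                                             
                                             


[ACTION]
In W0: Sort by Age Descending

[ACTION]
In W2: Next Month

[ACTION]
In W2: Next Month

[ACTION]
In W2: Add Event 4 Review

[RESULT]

       ┏━━━┃ CalendarWidget     ┃━━━━━━━━━┓  
       ┃ Da┠────────────────────┨         ┃  
       ┠───┃    August 2020     ┃─────────┨  
━━━━━━━━━━━┃Mo Tu We Th Fr Sa Su┃━┓       ┃  
GameOfLife ┃                1  2┃ ┃       ┃  
───────────┃ 3  4*  5  6  7  8  ┃─┨       ┃  
en: 0      ┃10 11 12 13 14 15 16┃ ┃       ┃  
······█··█·┃17 18 19 20 21 22 23┃ ┃       ┃  
······███··┃24 25 26 27 28 29 30┃ ┃       ┃  
··████·█··█┃31                  ┃ ┃       ┃  
·█·██·██···┃                    ┃ ┃       ┃  
···█··█····┃                    ┃ ┃━━━━━━━┛  
··██·····██┃                    ┃ ┃          
····███··█·┃                    ┃ ┃          
███·······█┃                    ┃ ┃          
██··██·····┃                    ┃ ┃          
·█··██·····┗━━━━━━━━━━━━━━━━━━━━┛ ┃          
·█····██····██·█·····             ┃          
······█·······█······             ┃          
                                  ┃          
                                  ┃          
━━━━━━━━━━━━━━━━━━━━━━━━━━━━━━━━━━┛          
                                             
                                             


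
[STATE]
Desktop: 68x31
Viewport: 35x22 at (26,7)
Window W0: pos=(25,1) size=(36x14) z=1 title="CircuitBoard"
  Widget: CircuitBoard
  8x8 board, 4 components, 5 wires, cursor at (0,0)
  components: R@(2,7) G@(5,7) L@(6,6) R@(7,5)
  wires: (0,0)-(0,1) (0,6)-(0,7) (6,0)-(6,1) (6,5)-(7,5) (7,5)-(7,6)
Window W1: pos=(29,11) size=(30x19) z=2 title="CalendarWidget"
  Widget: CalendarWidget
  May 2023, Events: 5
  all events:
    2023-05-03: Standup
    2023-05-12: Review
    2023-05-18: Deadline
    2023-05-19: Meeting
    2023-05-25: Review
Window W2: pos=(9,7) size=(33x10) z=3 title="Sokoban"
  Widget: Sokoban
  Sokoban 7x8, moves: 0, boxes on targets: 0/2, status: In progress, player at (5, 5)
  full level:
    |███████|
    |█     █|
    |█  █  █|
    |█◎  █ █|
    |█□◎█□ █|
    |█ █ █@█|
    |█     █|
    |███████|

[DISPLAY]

━━━━━━━━━━━━━━━┓                  ┃
               ┃                  ┃
───────────────┨                R ┃
               ┃                  ┃
               ┃━━━━━━━━━━━━━━━━┓ ┃
               ┃get             ┃ ┃
               ┃────────────────┨ ┃
               ┃y 2023          ┃━┛
               ┃Fr Sa Su        ┃  
━━━━━━━━━━━━━━━┛  5  6  7       ┃  
   ┃ 8  9 10 11 12* 13 14       ┃  
   ┃15 16 17 18* 19* 20 21      ┃  
   ┃22 23 24 25* 26 27 28       ┃  
   ┃29 30 31                    ┃  
   ┃                            ┃  
   ┃                            ┃  
   ┃                            ┃  
   ┃                            ┃  
   ┃                            ┃  
   ┃                            ┃  
   ┃                            ┃  
   ┃                            ┃  


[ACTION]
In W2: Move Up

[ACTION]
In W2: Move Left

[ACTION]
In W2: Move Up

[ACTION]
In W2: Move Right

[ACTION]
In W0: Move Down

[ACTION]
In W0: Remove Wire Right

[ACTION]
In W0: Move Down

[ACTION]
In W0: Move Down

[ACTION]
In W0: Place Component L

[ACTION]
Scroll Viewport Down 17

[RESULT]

───────────────┨                R ┃
               ┃                  ┃
               ┃━━━━━━━━━━━━━━━━┓ ┃
               ┃get             ┃ ┃
               ┃────────────────┨ ┃
               ┃y 2023          ┃━┛
               ┃Fr Sa Su        ┃  
━━━━━━━━━━━━━━━┛  5  6  7       ┃  
   ┃ 8  9 10 11 12* 13 14       ┃  
   ┃15 16 17 18* 19* 20 21      ┃  
   ┃22 23 24 25* 26 27 28       ┃  
   ┃29 30 31                    ┃  
   ┃                            ┃  
   ┃                            ┃  
   ┃                            ┃  
   ┃                            ┃  
   ┃                            ┃  
   ┃                            ┃  
   ┃                            ┃  
   ┃                            ┃  
   ┗━━━━━━━━━━━━━━━━━━━━━━━━━━━━┛  
                                   


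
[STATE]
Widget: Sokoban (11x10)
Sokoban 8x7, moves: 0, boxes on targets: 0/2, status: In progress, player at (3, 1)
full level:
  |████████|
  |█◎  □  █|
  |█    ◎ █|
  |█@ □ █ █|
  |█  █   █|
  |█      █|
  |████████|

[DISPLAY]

████████   
█◎  □  █   
█    ◎ █   
█@ □ █ █   
█  █   █   
█      █   
████████   
Moves: 0  0
           
           


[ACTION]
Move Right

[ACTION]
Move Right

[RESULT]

████████   
█◎  □  █   
█    ◎ █   
█  @□█ █   
█  █   █   
█      █   
████████   
Moves: 2  0
           
           


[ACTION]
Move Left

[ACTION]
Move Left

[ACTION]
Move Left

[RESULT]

████████   
█◎  □  █   
█    ◎ █   
█@  □█ █   
█  █   █   
█      █   
████████   
Moves: 4  0
           
           


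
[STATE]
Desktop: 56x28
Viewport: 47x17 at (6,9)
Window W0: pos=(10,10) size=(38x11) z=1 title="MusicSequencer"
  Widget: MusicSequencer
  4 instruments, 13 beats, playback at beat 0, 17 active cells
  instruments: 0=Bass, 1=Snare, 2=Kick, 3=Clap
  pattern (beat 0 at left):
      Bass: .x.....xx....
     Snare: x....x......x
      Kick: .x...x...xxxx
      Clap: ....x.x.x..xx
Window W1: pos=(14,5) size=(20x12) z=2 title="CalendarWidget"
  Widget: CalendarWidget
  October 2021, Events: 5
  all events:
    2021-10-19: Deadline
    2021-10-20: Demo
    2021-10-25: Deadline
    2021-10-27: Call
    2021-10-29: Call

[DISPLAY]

        ┃Mo Tu We Th Fr Sa ┃                   
    ┏━━━┃             1  2 ┃━━━━━━━━━━━━━┓     
    ┃ Mu┃ 4  5  6  7  8  9 ┃             ┃     
    ┠───┃11 12 13 14 15 16 ┃─────────────┨     
    ┃   ┃18 19* 20* 21 22 2┃             ┃     
    ┃  B┃25* 26 27* 28 29* ┃             ┃     
    ┃ Sn┃                  ┃             ┃     
    ┃  K┗━━━━━━━━━━━━━━━━━━┛             ┃     
    ┃  Clap····█·█·█··██                 ┃     
    ┃                                    ┃     
    ┃                                    ┃     
    ┗━━━━━━━━━━━━━━━━━━━━━━━━━━━━━━━━━━━━┛     
                                               
                                               
                                               
                                               
                                               


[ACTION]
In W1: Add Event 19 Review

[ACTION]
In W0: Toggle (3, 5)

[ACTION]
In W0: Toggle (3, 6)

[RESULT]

        ┃Mo Tu We Th Fr Sa ┃                   
    ┏━━━┃             1  2 ┃━━━━━━━━━━━━━┓     
    ┃ Mu┃ 4  5  6  7  8  9 ┃             ┃     
    ┠───┃11 12 13 14 15 16 ┃─────────────┨     
    ┃   ┃18 19* 20* 21 22 2┃             ┃     
    ┃  B┃25* 26 27* 28 29* ┃             ┃     
    ┃ Sn┃                  ┃             ┃     
    ┃  K┗━━━━━━━━━━━━━━━━━━┛             ┃     
    ┃  Clap····██··█··██                 ┃     
    ┃                                    ┃     
    ┃                                    ┃     
    ┗━━━━━━━━━━━━━━━━━━━━━━━━━━━━━━━━━━━━┛     
                                               
                                               
                                               
                                               
                                               


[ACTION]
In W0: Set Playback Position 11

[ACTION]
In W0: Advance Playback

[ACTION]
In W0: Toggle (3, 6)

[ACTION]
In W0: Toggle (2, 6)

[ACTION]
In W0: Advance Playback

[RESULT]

        ┃Mo Tu We Th Fr Sa ┃                   
    ┏━━━┃             1  2 ┃━━━━━━━━━━━━━┓     
    ┃ Mu┃ 4  5  6  7  8  9 ┃             ┃     
    ┠───┃11 12 13 14 15 16 ┃─────────────┨     
    ┃   ┃18 19* 20* 21 22 2┃             ┃     
    ┃  B┃25* 26 27* 28 29* ┃             ┃     
    ┃ Sn┃                  ┃             ┃     
    ┃  K┗━━━━━━━━━━━━━━━━━━┛             ┃     
    ┃  Clap····███·█··██                 ┃     
    ┃                                    ┃     
    ┃                                    ┃     
    ┗━━━━━━━━━━━━━━━━━━━━━━━━━━━━━━━━━━━━┛     
                                               
                                               
                                               
                                               
                                               


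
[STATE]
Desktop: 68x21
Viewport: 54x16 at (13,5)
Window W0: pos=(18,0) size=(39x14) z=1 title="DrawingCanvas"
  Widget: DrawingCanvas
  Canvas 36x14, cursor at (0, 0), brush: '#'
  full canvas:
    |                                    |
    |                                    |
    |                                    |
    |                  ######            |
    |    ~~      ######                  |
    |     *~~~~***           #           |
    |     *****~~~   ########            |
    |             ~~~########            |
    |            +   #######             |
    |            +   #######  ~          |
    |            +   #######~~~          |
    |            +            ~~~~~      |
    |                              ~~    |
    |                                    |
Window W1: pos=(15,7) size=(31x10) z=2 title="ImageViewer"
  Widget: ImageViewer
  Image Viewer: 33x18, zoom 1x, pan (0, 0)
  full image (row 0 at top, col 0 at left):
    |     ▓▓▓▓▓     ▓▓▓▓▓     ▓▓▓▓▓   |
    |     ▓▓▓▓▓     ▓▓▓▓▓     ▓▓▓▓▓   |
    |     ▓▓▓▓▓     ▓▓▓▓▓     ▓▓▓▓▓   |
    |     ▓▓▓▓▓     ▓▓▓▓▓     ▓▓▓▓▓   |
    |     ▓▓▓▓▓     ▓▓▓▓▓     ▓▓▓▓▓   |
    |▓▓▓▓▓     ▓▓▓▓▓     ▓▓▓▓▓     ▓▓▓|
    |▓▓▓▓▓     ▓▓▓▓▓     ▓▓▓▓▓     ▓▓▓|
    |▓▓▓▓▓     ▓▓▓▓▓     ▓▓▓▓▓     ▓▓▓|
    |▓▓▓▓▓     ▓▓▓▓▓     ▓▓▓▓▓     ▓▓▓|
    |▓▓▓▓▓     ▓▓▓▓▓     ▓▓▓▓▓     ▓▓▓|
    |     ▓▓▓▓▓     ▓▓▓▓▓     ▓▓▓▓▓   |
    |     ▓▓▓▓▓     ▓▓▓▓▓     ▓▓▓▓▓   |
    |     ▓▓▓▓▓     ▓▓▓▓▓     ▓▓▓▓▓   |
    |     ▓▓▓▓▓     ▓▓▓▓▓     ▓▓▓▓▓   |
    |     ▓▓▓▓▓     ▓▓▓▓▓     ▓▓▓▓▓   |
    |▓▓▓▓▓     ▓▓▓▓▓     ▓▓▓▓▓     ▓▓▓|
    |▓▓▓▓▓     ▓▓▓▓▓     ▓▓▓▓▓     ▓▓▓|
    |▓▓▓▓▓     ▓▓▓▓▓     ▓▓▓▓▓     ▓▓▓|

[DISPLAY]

     ┃                                     ┃          
     ┃                  ######             ┃          
  ┏━━━━━━━━━━━━━━━━━━━━━━━━━━━━━┓          ┃          
  ┃ ImageViewer                 ┃          ┃          
  ┠─────────────────────────────┨          ┃          
  ┃     ▓▓▓▓▓     ▓▓▓▓▓     ▓▓▓▓┃          ┃          
  ┃     ▓▓▓▓▓     ▓▓▓▓▓     ▓▓▓▓┃          ┃          
  ┃     ▓▓▓▓▓     ▓▓▓▓▓     ▓▓▓▓┃          ┃          
  ┃     ▓▓▓▓▓     ▓▓▓▓▓     ▓▓▓▓┃━━━━━━━━━━┛          
  ┃     ▓▓▓▓▓     ▓▓▓▓▓     ▓▓▓▓┃                     
  ┃▓▓▓▓▓     ▓▓▓▓▓     ▓▓▓▓▓    ┃                     
  ┗━━━━━━━━━━━━━━━━━━━━━━━━━━━━━┛                     
                                                      
                                                      
                                                      
                                                      


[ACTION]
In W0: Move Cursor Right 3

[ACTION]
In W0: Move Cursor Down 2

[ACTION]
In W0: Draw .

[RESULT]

     ┃   .                                 ┃          
     ┃                  ######             ┃          
  ┏━━━━━━━━━━━━━━━━━━━━━━━━━━━━━┓          ┃          
  ┃ ImageViewer                 ┃          ┃          
  ┠─────────────────────────────┨          ┃          
  ┃     ▓▓▓▓▓     ▓▓▓▓▓     ▓▓▓▓┃          ┃          
  ┃     ▓▓▓▓▓     ▓▓▓▓▓     ▓▓▓▓┃          ┃          
  ┃     ▓▓▓▓▓     ▓▓▓▓▓     ▓▓▓▓┃          ┃          
  ┃     ▓▓▓▓▓     ▓▓▓▓▓     ▓▓▓▓┃━━━━━━━━━━┛          
  ┃     ▓▓▓▓▓     ▓▓▓▓▓     ▓▓▓▓┃                     
  ┃▓▓▓▓▓     ▓▓▓▓▓     ▓▓▓▓▓    ┃                     
  ┗━━━━━━━━━━━━━━━━━━━━━━━━━━━━━┛                     
                                                      
                                                      
                                                      
                                                      


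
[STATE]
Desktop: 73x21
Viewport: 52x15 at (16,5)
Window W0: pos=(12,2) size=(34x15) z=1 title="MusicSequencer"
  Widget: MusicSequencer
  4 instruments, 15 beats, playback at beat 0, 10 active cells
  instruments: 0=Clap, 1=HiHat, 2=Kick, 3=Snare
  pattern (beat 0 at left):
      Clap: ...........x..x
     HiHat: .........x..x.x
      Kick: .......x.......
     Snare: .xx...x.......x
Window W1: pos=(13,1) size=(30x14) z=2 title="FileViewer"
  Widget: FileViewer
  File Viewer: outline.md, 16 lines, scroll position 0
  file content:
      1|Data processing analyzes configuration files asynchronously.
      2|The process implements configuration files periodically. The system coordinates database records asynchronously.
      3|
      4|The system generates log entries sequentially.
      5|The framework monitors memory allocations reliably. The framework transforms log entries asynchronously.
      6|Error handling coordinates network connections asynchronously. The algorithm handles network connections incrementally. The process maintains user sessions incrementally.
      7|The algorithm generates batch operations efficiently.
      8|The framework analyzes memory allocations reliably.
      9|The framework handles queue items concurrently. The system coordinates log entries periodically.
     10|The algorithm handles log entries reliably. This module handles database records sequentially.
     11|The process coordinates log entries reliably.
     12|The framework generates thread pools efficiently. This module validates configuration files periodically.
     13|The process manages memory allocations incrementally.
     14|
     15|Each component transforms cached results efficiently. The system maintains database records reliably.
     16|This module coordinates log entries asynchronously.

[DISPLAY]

e process implements conf█┃  ┃                      
                         ░┃  ┃                      
e system generates log en░┃  ┃                      
e framework monitors memo░┃  ┃                      
ror handling coordinates ░┃  ┃                      
e algorithm generates bat░┃  ┃                      
e framework analyzes memo░┃  ┃                      
e framework handles queue░┃  ┃                      
e algorithm handles log e▼┃  ┃                      
━━━━━━━━━━━━━━━━━━━━━━━━━━┛  ┃                      
                             ┃                      
━━━━━━━━━━━━━━━━━━━━━━━━━━━━━┛                      
                                                    
                                                    
                                                    


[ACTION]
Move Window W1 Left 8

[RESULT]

s implements conf█┃          ┃                      
                 ░┃          ┃                      
 generates log en░┃          ┃                      
ork monitors memo░┃          ┃                      
ling coordinates ░┃          ┃                      
thm generates bat░┃          ┃                      
ork analyzes memo░┃          ┃                      
ork handles queue░┃          ┃                      
thm handles log e▼┃          ┃                      
━━━━━━━━━━━━━━━━━━┛          ┃                      
                             ┃                      
━━━━━━━━━━━━━━━━━━━━━━━━━━━━━┛                      
                                                    
                                                    
                                                    


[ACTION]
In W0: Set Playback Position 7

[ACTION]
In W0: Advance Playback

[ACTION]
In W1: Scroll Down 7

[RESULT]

ork analyzes memo░┃          ┃                      
ork handles queue░┃          ┃                      
thm handles log e░┃          ┃                      
s coordinates log░┃          ┃                      
ork generates thr░┃          ┃                      
s manages memory ░┃          ┃                      
                 ░┃          ┃                      
nent transforms c█┃          ┃                      
e coordinates log▼┃          ┃                      
━━━━━━━━━━━━━━━━━━┛          ┃                      
                             ┃                      
━━━━━━━━━━━━━━━━━━━━━━━━━━━━━┛                      
                                                    
                                                    
                                                    


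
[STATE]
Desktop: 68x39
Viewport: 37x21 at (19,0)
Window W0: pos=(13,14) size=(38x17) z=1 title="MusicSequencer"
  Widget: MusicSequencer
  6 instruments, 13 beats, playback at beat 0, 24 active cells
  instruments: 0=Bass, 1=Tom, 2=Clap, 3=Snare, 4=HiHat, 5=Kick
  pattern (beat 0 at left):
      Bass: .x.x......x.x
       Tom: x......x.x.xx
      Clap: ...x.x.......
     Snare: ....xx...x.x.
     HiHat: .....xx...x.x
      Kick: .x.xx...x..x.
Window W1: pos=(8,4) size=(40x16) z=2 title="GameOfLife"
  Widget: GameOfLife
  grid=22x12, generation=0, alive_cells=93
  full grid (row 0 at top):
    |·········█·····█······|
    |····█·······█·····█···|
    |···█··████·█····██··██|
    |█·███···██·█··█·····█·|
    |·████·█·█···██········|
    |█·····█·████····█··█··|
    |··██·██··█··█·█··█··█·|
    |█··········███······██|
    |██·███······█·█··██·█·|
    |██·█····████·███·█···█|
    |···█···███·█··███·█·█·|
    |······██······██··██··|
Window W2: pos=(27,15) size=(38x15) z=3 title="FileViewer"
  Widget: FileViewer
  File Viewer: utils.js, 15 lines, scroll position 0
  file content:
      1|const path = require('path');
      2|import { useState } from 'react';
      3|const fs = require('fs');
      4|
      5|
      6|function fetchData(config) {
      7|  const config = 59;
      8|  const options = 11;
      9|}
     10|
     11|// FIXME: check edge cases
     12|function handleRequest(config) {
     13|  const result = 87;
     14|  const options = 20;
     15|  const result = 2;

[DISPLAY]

                                     
                                     
                                     
                                     
━━━━━━━━━━━━━━━━━━━━━━━━━━━━┓        
e                           ┃        
────────────────────────────┨        
                            ┃        
·····█······                ┃        
··█·····█···                ┃        
·█····██··██                ┃        
·█··█·····█·                ┃        
··██········                ┃        
██····█··█··                ┃        
··█·█··█··█·                ┃━━┓     
·███····┏━━━━━━━━━━━━━━━━━━━━━━━━━━━━
··█·█··█┃ FileViewer                 
██·███·█┠────────────────────────────
·█··███·┃const path = require('path')
━━━━━━━━┃import { useState } from 're
p···█·█·┃const fs = require('fs');   


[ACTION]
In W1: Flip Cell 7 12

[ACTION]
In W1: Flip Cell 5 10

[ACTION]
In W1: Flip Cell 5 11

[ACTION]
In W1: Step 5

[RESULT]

                                     
                                     
                                     
                                     
━━━━━━━━━━━━━━━━━━━━━━━━━━━━┓        
e                           ┃        
────────────────────────────┨        
                            ┃        
██··········                ┃        
███···██····                ┃        
··█···██····                ┃        
█·█····█··██                ┃        
·········███                ┃        
████·······█                ┃        
█·█·······█·                ┃━━┓     
█·······┏━━━━━━━━━━━━━━━━━━━━━━━━━━━━
█······█┃ FileViewer                 
█·····█·┠────────────────────────────
········┃const path = require('path')
━━━━━━━━┃import { useState } from 're
p···█·█·┃const fs = require('fs');   


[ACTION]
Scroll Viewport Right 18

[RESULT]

                                     
                                     
                                     
                                     
━━━━━━━━━━━━━━━━┓                    
                ┃                    
────────────────┨                    
                ┃                    
                ┃                    
                ┃                    
                ┃                    
                ┃                    
                ┃                    
                ┃                    
                ┃━━┓                 
━━━━━━━━━━━━━━━━━━━━━━━━━━━━━━━━━┓   
leViewer                         ┃   
─────────────────────────────────┨   
st path = require('path');      ▲┃   
ort { useState } from 'react';  █┃   
st fs = require('fs');          ░┃   


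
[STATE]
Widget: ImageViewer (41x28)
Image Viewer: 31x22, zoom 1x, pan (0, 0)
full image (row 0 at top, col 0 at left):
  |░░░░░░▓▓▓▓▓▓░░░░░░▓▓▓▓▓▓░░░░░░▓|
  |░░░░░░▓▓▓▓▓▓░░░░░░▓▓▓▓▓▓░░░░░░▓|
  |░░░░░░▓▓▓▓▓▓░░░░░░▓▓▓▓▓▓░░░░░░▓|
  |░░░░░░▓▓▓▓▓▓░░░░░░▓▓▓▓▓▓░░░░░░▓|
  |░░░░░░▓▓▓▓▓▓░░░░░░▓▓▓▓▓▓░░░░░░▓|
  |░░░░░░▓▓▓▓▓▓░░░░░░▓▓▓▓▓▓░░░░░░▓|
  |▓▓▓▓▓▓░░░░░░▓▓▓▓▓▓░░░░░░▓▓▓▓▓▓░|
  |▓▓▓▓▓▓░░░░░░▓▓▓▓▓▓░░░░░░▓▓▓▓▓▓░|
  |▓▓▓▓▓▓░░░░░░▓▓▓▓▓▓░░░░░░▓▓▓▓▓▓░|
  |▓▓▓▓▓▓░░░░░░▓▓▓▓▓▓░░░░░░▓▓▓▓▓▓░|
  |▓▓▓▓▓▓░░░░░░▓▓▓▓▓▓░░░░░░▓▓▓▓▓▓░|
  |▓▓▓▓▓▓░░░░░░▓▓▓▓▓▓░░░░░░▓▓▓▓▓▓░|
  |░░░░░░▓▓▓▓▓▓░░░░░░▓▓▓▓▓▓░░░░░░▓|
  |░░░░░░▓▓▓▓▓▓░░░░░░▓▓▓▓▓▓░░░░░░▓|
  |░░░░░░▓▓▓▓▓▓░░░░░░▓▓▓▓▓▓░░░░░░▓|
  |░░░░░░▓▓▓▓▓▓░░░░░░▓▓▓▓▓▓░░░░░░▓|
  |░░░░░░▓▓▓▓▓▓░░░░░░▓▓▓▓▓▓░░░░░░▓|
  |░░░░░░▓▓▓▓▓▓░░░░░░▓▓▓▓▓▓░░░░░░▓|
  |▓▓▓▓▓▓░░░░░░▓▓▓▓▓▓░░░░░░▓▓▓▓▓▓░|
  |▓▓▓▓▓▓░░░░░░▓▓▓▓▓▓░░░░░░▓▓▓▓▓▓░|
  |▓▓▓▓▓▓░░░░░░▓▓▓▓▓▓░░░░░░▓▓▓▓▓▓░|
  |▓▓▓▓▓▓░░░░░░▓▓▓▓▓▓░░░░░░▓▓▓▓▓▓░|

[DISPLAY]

░░░░░░▓▓▓▓▓▓░░░░░░▓▓▓▓▓▓░░░░░░▓          
░░░░░░▓▓▓▓▓▓░░░░░░▓▓▓▓▓▓░░░░░░▓          
░░░░░░▓▓▓▓▓▓░░░░░░▓▓▓▓▓▓░░░░░░▓          
░░░░░░▓▓▓▓▓▓░░░░░░▓▓▓▓▓▓░░░░░░▓          
░░░░░░▓▓▓▓▓▓░░░░░░▓▓▓▓▓▓░░░░░░▓          
░░░░░░▓▓▓▓▓▓░░░░░░▓▓▓▓▓▓░░░░░░▓          
▓▓▓▓▓▓░░░░░░▓▓▓▓▓▓░░░░░░▓▓▓▓▓▓░          
▓▓▓▓▓▓░░░░░░▓▓▓▓▓▓░░░░░░▓▓▓▓▓▓░          
▓▓▓▓▓▓░░░░░░▓▓▓▓▓▓░░░░░░▓▓▓▓▓▓░          
▓▓▓▓▓▓░░░░░░▓▓▓▓▓▓░░░░░░▓▓▓▓▓▓░          
▓▓▓▓▓▓░░░░░░▓▓▓▓▓▓░░░░░░▓▓▓▓▓▓░          
▓▓▓▓▓▓░░░░░░▓▓▓▓▓▓░░░░░░▓▓▓▓▓▓░          
░░░░░░▓▓▓▓▓▓░░░░░░▓▓▓▓▓▓░░░░░░▓          
░░░░░░▓▓▓▓▓▓░░░░░░▓▓▓▓▓▓░░░░░░▓          
░░░░░░▓▓▓▓▓▓░░░░░░▓▓▓▓▓▓░░░░░░▓          
░░░░░░▓▓▓▓▓▓░░░░░░▓▓▓▓▓▓░░░░░░▓          
░░░░░░▓▓▓▓▓▓░░░░░░▓▓▓▓▓▓░░░░░░▓          
░░░░░░▓▓▓▓▓▓░░░░░░▓▓▓▓▓▓░░░░░░▓          
▓▓▓▓▓▓░░░░░░▓▓▓▓▓▓░░░░░░▓▓▓▓▓▓░          
▓▓▓▓▓▓░░░░░░▓▓▓▓▓▓░░░░░░▓▓▓▓▓▓░          
▓▓▓▓▓▓░░░░░░▓▓▓▓▓▓░░░░░░▓▓▓▓▓▓░          
▓▓▓▓▓▓░░░░░░▓▓▓▓▓▓░░░░░░▓▓▓▓▓▓░          
                                         
                                         
                                         
                                         
                                         
                                         


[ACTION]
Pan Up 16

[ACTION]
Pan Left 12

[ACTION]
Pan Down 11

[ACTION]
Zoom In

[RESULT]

░░░░░░░░░░░░▓▓▓▓▓▓▓▓▓▓▓▓░░░░░░░░░░░░▓▓▓▓▓
▓▓▓▓▓▓▓▓▓▓▓▓░░░░░░░░░░░░▓▓▓▓▓▓▓▓▓▓▓▓░░░░░
▓▓▓▓▓▓▓▓▓▓▓▓░░░░░░░░░░░░▓▓▓▓▓▓▓▓▓▓▓▓░░░░░
▓▓▓▓▓▓▓▓▓▓▓▓░░░░░░░░░░░░▓▓▓▓▓▓▓▓▓▓▓▓░░░░░
▓▓▓▓▓▓▓▓▓▓▓▓░░░░░░░░░░░░▓▓▓▓▓▓▓▓▓▓▓▓░░░░░
▓▓▓▓▓▓▓▓▓▓▓▓░░░░░░░░░░░░▓▓▓▓▓▓▓▓▓▓▓▓░░░░░
▓▓▓▓▓▓▓▓▓▓▓▓░░░░░░░░░░░░▓▓▓▓▓▓▓▓▓▓▓▓░░░░░
▓▓▓▓▓▓▓▓▓▓▓▓░░░░░░░░░░░░▓▓▓▓▓▓▓▓▓▓▓▓░░░░░
▓▓▓▓▓▓▓▓▓▓▓▓░░░░░░░░░░░░▓▓▓▓▓▓▓▓▓▓▓▓░░░░░
▓▓▓▓▓▓▓▓▓▓▓▓░░░░░░░░░░░░▓▓▓▓▓▓▓▓▓▓▓▓░░░░░
▓▓▓▓▓▓▓▓▓▓▓▓░░░░░░░░░░░░▓▓▓▓▓▓▓▓▓▓▓▓░░░░░
▓▓▓▓▓▓▓▓▓▓▓▓░░░░░░░░░░░░▓▓▓▓▓▓▓▓▓▓▓▓░░░░░
▓▓▓▓▓▓▓▓▓▓▓▓░░░░░░░░░░░░▓▓▓▓▓▓▓▓▓▓▓▓░░░░░
░░░░░░░░░░░░▓▓▓▓▓▓▓▓▓▓▓▓░░░░░░░░░░░░▓▓▓▓▓
░░░░░░░░░░░░▓▓▓▓▓▓▓▓▓▓▓▓░░░░░░░░░░░░▓▓▓▓▓
░░░░░░░░░░░░▓▓▓▓▓▓▓▓▓▓▓▓░░░░░░░░░░░░▓▓▓▓▓
░░░░░░░░░░░░▓▓▓▓▓▓▓▓▓▓▓▓░░░░░░░░░░░░▓▓▓▓▓
░░░░░░░░░░░░▓▓▓▓▓▓▓▓▓▓▓▓░░░░░░░░░░░░▓▓▓▓▓
░░░░░░░░░░░░▓▓▓▓▓▓▓▓▓▓▓▓░░░░░░░░░░░░▓▓▓▓▓
░░░░░░░░░░░░▓▓▓▓▓▓▓▓▓▓▓▓░░░░░░░░░░░░▓▓▓▓▓
░░░░░░░░░░░░▓▓▓▓▓▓▓▓▓▓▓▓░░░░░░░░░░░░▓▓▓▓▓
░░░░░░░░░░░░▓▓▓▓▓▓▓▓▓▓▓▓░░░░░░░░░░░░▓▓▓▓▓
░░░░░░░░░░░░▓▓▓▓▓▓▓▓▓▓▓▓░░░░░░░░░░░░▓▓▓▓▓
░░░░░░░░░░░░▓▓▓▓▓▓▓▓▓▓▓▓░░░░░░░░░░░░▓▓▓▓▓
░░░░░░░░░░░░▓▓▓▓▓▓▓▓▓▓▓▓░░░░░░░░░░░░▓▓▓▓▓
▓▓▓▓▓▓▓▓▓▓▓▓░░░░░░░░░░░░▓▓▓▓▓▓▓▓▓▓▓▓░░░░░
▓▓▓▓▓▓▓▓▓▓▓▓░░░░░░░░░░░░▓▓▓▓▓▓▓▓▓▓▓▓░░░░░
▓▓▓▓▓▓▓▓▓▓▓▓░░░░░░░░░░░░▓▓▓▓▓▓▓▓▓▓▓▓░░░░░


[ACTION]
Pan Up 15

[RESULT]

░░░░░░░░░░░░▓▓▓▓▓▓▓▓▓▓▓▓░░░░░░░░░░░░▓▓▓▓▓
░░░░░░░░░░░░▓▓▓▓▓▓▓▓▓▓▓▓░░░░░░░░░░░░▓▓▓▓▓
░░░░░░░░░░░░▓▓▓▓▓▓▓▓▓▓▓▓░░░░░░░░░░░░▓▓▓▓▓
░░░░░░░░░░░░▓▓▓▓▓▓▓▓▓▓▓▓░░░░░░░░░░░░▓▓▓▓▓
░░░░░░░░░░░░▓▓▓▓▓▓▓▓▓▓▓▓░░░░░░░░░░░░▓▓▓▓▓
░░░░░░░░░░░░▓▓▓▓▓▓▓▓▓▓▓▓░░░░░░░░░░░░▓▓▓▓▓
░░░░░░░░░░░░▓▓▓▓▓▓▓▓▓▓▓▓░░░░░░░░░░░░▓▓▓▓▓
░░░░░░░░░░░░▓▓▓▓▓▓▓▓▓▓▓▓░░░░░░░░░░░░▓▓▓▓▓
░░░░░░░░░░░░▓▓▓▓▓▓▓▓▓▓▓▓░░░░░░░░░░░░▓▓▓▓▓
░░░░░░░░░░░░▓▓▓▓▓▓▓▓▓▓▓▓░░░░░░░░░░░░▓▓▓▓▓
░░░░░░░░░░░░▓▓▓▓▓▓▓▓▓▓▓▓░░░░░░░░░░░░▓▓▓▓▓
░░░░░░░░░░░░▓▓▓▓▓▓▓▓▓▓▓▓░░░░░░░░░░░░▓▓▓▓▓
▓▓▓▓▓▓▓▓▓▓▓▓░░░░░░░░░░░░▓▓▓▓▓▓▓▓▓▓▓▓░░░░░
▓▓▓▓▓▓▓▓▓▓▓▓░░░░░░░░░░░░▓▓▓▓▓▓▓▓▓▓▓▓░░░░░
▓▓▓▓▓▓▓▓▓▓▓▓░░░░░░░░░░░░▓▓▓▓▓▓▓▓▓▓▓▓░░░░░
▓▓▓▓▓▓▓▓▓▓▓▓░░░░░░░░░░░░▓▓▓▓▓▓▓▓▓▓▓▓░░░░░
▓▓▓▓▓▓▓▓▓▓▓▓░░░░░░░░░░░░▓▓▓▓▓▓▓▓▓▓▓▓░░░░░
▓▓▓▓▓▓▓▓▓▓▓▓░░░░░░░░░░░░▓▓▓▓▓▓▓▓▓▓▓▓░░░░░
▓▓▓▓▓▓▓▓▓▓▓▓░░░░░░░░░░░░▓▓▓▓▓▓▓▓▓▓▓▓░░░░░
▓▓▓▓▓▓▓▓▓▓▓▓░░░░░░░░░░░░▓▓▓▓▓▓▓▓▓▓▓▓░░░░░
▓▓▓▓▓▓▓▓▓▓▓▓░░░░░░░░░░░░▓▓▓▓▓▓▓▓▓▓▓▓░░░░░
▓▓▓▓▓▓▓▓▓▓▓▓░░░░░░░░░░░░▓▓▓▓▓▓▓▓▓▓▓▓░░░░░
▓▓▓▓▓▓▓▓▓▓▓▓░░░░░░░░░░░░▓▓▓▓▓▓▓▓▓▓▓▓░░░░░
▓▓▓▓▓▓▓▓▓▓▓▓░░░░░░░░░░░░▓▓▓▓▓▓▓▓▓▓▓▓░░░░░
░░░░░░░░░░░░▓▓▓▓▓▓▓▓▓▓▓▓░░░░░░░░░░░░▓▓▓▓▓
░░░░░░░░░░░░▓▓▓▓▓▓▓▓▓▓▓▓░░░░░░░░░░░░▓▓▓▓▓
░░░░░░░░░░░░▓▓▓▓▓▓▓▓▓▓▓▓░░░░░░░░░░░░▓▓▓▓▓
░░░░░░░░░░░░▓▓▓▓▓▓▓▓▓▓▓▓░░░░░░░░░░░░▓▓▓▓▓


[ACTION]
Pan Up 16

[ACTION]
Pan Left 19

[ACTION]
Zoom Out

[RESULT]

░░░░░░▓▓▓▓▓▓░░░░░░▓▓▓▓▓▓░░░░░░▓          
░░░░░░▓▓▓▓▓▓░░░░░░▓▓▓▓▓▓░░░░░░▓          
░░░░░░▓▓▓▓▓▓░░░░░░▓▓▓▓▓▓░░░░░░▓          
░░░░░░▓▓▓▓▓▓░░░░░░▓▓▓▓▓▓░░░░░░▓          
░░░░░░▓▓▓▓▓▓░░░░░░▓▓▓▓▓▓░░░░░░▓          
░░░░░░▓▓▓▓▓▓░░░░░░▓▓▓▓▓▓░░░░░░▓          
▓▓▓▓▓▓░░░░░░▓▓▓▓▓▓░░░░░░▓▓▓▓▓▓░          
▓▓▓▓▓▓░░░░░░▓▓▓▓▓▓░░░░░░▓▓▓▓▓▓░          
▓▓▓▓▓▓░░░░░░▓▓▓▓▓▓░░░░░░▓▓▓▓▓▓░          
▓▓▓▓▓▓░░░░░░▓▓▓▓▓▓░░░░░░▓▓▓▓▓▓░          
▓▓▓▓▓▓░░░░░░▓▓▓▓▓▓░░░░░░▓▓▓▓▓▓░          
▓▓▓▓▓▓░░░░░░▓▓▓▓▓▓░░░░░░▓▓▓▓▓▓░          
░░░░░░▓▓▓▓▓▓░░░░░░▓▓▓▓▓▓░░░░░░▓          
░░░░░░▓▓▓▓▓▓░░░░░░▓▓▓▓▓▓░░░░░░▓          
░░░░░░▓▓▓▓▓▓░░░░░░▓▓▓▓▓▓░░░░░░▓          
░░░░░░▓▓▓▓▓▓░░░░░░▓▓▓▓▓▓░░░░░░▓          
░░░░░░▓▓▓▓▓▓░░░░░░▓▓▓▓▓▓░░░░░░▓          
░░░░░░▓▓▓▓▓▓░░░░░░▓▓▓▓▓▓░░░░░░▓          
▓▓▓▓▓▓░░░░░░▓▓▓▓▓▓░░░░░░▓▓▓▓▓▓░          
▓▓▓▓▓▓░░░░░░▓▓▓▓▓▓░░░░░░▓▓▓▓▓▓░          
▓▓▓▓▓▓░░░░░░▓▓▓▓▓▓░░░░░░▓▓▓▓▓▓░          
▓▓▓▓▓▓░░░░░░▓▓▓▓▓▓░░░░░░▓▓▓▓▓▓░          
                                         
                                         
                                         
                                         
                                         
                                         
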